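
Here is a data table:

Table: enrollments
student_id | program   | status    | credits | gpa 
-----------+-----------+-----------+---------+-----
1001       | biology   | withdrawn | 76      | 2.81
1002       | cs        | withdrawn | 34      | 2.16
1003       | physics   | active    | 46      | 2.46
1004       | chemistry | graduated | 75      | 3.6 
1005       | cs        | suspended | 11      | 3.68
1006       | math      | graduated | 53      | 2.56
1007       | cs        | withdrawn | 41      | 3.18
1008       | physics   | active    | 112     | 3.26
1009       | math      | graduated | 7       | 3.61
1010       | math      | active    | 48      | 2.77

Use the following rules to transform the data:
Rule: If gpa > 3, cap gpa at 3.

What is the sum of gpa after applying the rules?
27.76

Step 1: 5 records have gpa > 3
Step 2: These records originally summed to 17.33
Step 3: After capping: 5 × 3 = 15
Step 4: Unaffected records sum: 12.76
Step 5: Final sum = 15 + 12.76 = 27.76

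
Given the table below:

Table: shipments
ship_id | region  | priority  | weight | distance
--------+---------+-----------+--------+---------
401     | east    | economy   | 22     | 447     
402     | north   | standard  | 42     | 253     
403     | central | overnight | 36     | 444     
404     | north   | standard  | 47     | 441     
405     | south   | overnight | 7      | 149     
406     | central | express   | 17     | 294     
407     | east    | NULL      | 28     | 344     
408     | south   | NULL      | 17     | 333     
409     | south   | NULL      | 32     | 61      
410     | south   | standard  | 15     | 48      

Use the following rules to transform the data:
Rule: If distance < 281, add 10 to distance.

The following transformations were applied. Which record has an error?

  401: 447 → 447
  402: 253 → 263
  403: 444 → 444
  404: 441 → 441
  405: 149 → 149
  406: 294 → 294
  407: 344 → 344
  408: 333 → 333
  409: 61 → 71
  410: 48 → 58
Record 405 has an error. The correct transformed value should be 159, not 149.

Step 1: Check each record against the rule
Step 2: Record 405 has distance = 149
Step 3: Since 149 < 281, the bonus should have been applied
Step 4: Correct value = 159, but claimed value = 149
Conclusion: Record 405 has the error.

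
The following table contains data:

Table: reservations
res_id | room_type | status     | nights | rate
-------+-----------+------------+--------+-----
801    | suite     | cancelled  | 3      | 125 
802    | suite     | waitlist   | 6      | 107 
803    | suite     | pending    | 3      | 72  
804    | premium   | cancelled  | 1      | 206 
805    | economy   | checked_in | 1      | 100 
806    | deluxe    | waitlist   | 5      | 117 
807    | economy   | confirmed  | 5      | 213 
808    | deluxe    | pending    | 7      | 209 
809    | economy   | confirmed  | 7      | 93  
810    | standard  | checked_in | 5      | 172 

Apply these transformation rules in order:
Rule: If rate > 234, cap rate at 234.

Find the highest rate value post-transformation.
213

Step 1: Original maximum rate = 213
Step 2: Check cap of 234 against maximum
Step 3: No records exceed the cap (max 213 <= cap 234), so no capping applies
Step 4: Maximum after transformation = 213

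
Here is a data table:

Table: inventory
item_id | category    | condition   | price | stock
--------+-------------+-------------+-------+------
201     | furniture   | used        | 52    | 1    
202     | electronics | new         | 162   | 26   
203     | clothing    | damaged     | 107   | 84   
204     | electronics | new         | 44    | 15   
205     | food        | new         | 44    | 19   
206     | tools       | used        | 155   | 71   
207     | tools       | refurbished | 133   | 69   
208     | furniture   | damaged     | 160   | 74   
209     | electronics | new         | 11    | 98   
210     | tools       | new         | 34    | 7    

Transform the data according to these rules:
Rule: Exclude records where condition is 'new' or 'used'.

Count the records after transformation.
3

Step 1: Count records to exclude
  - 5 (new) + 2 (used) = 7 records
Step 2: Total records: 10
Step 3: Remaining = 10 - 7 = 3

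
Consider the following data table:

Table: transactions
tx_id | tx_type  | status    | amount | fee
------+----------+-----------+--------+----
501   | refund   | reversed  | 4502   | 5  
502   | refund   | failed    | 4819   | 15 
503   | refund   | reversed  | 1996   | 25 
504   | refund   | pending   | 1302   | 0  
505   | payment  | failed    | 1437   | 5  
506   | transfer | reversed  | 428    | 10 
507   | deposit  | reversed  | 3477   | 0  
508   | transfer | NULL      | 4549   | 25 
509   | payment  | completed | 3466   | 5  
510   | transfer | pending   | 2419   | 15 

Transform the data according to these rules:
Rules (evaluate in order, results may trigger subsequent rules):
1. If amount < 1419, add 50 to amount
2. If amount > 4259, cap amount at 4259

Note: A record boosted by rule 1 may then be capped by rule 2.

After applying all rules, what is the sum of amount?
27402

Step 1: Apply rule 1 to records with amount < 1419
  - 2 records get bonus of 50
  - Of these, 0 records then exceed 4259 and get capped
Step 2: Apply rule 2 to records with amount > 4259
  - 3 records (original) are capped
Step 3: Calculate final sum = 27402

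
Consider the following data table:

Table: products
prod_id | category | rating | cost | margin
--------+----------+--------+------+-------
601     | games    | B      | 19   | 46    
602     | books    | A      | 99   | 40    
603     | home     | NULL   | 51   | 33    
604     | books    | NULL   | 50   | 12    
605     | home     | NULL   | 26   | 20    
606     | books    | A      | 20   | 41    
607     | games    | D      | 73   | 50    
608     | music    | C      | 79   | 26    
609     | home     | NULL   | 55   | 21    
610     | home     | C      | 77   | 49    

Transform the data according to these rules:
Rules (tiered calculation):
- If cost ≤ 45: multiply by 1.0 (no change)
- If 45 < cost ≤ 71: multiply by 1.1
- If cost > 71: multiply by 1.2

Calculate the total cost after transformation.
630.2

Step 1: Tier 1 (cost ≤ 45): 3 records, sum = 65 × 1.0 = 65.0
Step 2: Tier 2 (45 < cost ≤ 71): 3 records, sum = 156 × 1.1 = 171.6
Step 3: Tier 3 (cost > 71): 4 records, sum = 328 × 1.2 = 393.6
Step 4: Final sum = 65.0 + 171.6 + 393.6 = 630.2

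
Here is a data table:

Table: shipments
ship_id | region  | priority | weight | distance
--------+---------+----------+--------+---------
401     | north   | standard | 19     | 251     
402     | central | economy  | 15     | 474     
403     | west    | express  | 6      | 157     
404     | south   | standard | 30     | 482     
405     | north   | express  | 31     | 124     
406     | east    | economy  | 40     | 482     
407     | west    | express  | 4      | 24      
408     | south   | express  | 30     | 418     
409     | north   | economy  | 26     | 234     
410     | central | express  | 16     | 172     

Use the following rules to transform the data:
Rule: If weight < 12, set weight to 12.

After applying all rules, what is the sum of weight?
231

Step 1: 2 records have weight < 12
Step 2: These records originally summed to 10
Step 3: After setting to minimum: 2 × 12 = 24
Step 4: Unaffected records sum: 207
Step 5: Final sum = 24 + 207 = 231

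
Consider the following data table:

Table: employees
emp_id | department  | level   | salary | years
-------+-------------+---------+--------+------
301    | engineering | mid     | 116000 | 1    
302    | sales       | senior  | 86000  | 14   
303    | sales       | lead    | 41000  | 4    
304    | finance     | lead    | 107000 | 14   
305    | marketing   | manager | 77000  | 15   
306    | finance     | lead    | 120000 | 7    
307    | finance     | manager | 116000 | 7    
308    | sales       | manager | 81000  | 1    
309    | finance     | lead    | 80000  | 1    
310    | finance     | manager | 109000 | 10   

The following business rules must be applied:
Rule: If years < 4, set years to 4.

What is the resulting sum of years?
83

Step 1: 3 records have years < 4
Step 2: These records originally summed to 3
Step 3: After setting to minimum: 3 × 4 = 12
Step 4: Unaffected records sum: 71
Step 5: Final sum = 12 + 71 = 83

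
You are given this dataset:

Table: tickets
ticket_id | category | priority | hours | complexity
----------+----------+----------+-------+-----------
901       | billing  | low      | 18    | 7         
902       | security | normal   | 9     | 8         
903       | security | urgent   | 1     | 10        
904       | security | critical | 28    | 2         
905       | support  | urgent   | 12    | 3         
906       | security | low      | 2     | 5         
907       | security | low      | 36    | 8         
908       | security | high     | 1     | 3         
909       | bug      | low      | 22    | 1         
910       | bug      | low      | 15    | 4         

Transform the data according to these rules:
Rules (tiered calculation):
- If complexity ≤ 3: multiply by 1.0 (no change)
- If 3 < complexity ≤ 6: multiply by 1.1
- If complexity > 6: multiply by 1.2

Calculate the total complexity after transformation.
58.5

Step 1: Tier 1 (complexity ≤ 3): 4 records, sum = 9 × 1.0 = 9.0
Step 2: Tier 2 (3 < complexity ≤ 6): 2 records, sum = 9 × 1.1 = 9.9
Step 3: Tier 3 (complexity > 6): 4 records, sum = 33 × 1.2 = 39.6
Step 4: Final sum = 9.0 + 9.9 + 39.6 = 58.5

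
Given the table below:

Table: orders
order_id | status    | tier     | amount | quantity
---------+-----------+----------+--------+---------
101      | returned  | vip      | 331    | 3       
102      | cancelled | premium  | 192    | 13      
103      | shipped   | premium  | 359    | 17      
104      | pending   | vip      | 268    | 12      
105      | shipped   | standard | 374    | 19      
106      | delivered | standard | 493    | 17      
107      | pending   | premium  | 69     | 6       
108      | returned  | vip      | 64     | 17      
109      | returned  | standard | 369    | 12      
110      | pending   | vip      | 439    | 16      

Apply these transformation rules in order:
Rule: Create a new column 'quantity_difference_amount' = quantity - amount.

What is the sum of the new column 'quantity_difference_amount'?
-2826

Step 1: For each record, compute quantity - amount
Example calculations:
  3 - 331 = -328
  13 - 192 = -179
  17 - 359 = -342
  ...
Step 2: Sum all derived values
Step 3: Total = -2826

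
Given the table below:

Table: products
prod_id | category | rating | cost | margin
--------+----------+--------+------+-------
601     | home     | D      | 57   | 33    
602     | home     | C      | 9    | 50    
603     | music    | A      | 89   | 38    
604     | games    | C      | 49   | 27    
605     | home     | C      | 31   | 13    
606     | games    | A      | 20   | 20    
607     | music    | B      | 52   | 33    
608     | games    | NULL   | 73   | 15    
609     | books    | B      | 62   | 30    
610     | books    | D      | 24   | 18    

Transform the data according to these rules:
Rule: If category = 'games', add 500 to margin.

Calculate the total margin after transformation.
1777

Step 1: Count records where category = 'games': 3
Step 2: Total bonus added: 3 × 500 = 1500
Step 3: Original sum of margin: 277
Step 4: Final sum = 277 + 1500 = 1777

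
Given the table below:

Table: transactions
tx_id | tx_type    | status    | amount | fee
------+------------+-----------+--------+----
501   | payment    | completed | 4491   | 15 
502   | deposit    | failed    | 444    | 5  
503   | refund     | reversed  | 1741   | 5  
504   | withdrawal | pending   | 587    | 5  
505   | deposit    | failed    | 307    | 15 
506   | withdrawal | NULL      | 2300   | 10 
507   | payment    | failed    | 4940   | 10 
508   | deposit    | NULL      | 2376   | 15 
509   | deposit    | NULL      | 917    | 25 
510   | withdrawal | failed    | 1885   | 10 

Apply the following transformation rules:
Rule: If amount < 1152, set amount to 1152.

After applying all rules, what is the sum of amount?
22341

Step 1: 4 records have amount < 1152
Step 2: These records originally summed to 2255
Step 3: After setting to minimum: 4 × 1152 = 4608
Step 4: Unaffected records sum: 17733
Step 5: Final sum = 4608 + 17733 = 22341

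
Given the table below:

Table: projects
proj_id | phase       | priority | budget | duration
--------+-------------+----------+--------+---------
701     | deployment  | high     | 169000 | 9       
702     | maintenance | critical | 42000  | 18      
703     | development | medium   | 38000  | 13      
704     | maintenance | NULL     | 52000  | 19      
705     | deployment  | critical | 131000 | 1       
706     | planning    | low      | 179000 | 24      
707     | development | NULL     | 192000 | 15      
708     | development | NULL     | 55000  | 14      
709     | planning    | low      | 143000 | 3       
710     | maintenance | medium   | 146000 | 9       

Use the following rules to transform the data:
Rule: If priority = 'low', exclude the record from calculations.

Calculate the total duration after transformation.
98

Step 1: Identify records where priority = 'low'
Step 2: The excluded records sum to 27
Step 3: Original total duration = 125
Step 4: Remaining total = 125 - 27 = 98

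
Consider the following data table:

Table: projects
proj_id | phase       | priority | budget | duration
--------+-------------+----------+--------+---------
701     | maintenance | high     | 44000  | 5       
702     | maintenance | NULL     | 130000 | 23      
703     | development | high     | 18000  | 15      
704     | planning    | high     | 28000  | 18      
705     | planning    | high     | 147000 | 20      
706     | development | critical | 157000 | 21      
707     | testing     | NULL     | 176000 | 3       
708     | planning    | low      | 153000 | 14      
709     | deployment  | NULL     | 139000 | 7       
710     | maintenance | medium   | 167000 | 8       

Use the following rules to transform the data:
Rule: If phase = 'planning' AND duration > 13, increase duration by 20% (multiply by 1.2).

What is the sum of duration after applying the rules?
144.4

Step 1: Find records where phase = 'planning' AND duration > 13
Step 2: 3 records match, summing to 52
Step 3: After multiplier: 52 × 1.2 = 62.4
Step 4: Unaffected records sum: 82
Step 5: Final sum = 62.4 + 82 = 144.4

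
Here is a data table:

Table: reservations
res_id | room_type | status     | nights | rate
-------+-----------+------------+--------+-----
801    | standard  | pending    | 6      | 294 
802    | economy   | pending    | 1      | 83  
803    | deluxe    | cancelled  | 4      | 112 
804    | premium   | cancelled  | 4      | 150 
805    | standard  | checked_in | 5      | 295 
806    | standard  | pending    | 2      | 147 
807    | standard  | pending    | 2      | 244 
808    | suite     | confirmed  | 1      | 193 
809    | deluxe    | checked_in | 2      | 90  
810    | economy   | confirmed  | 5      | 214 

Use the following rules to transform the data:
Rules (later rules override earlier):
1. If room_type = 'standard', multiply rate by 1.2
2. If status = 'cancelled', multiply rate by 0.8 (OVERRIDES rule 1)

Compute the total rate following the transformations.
1965.6

Step 1: Rule 2 takes priority for records with status = 'cancelled'
  - 2 records: 262 × 0.8 = 209.6
Step 2: Rule 1 applies to remaining records with room_type = 'standard'
  - 4 records: 980 × 1.2 = 1176.0
Step 3: Other records unchanged: 580
Step 4: Final sum = 209.6 + 1176.0 + 580 = 1965.6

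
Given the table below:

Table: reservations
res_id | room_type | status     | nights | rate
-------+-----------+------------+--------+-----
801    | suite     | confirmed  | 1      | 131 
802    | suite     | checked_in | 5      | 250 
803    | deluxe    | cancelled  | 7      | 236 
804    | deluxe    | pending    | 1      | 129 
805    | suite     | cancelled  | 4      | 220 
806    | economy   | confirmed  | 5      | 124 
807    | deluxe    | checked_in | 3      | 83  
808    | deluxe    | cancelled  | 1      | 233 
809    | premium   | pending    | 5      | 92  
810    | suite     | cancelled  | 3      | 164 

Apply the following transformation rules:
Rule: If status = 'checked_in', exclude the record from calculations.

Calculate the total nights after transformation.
27

Step 1: Identify records where status = 'checked_in'
Step 2: The excluded records sum to 8
Step 3: Original total nights = 35
Step 4: Remaining total = 35 - 8 = 27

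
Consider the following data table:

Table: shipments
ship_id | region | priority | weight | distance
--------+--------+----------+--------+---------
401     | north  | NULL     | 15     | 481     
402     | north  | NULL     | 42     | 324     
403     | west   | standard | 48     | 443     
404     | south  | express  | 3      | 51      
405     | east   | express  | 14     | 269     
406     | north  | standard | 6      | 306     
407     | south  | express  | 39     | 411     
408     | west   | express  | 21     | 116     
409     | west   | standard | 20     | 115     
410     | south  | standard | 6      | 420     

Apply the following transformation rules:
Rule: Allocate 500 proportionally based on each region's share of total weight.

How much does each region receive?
east: 32.71, north: 147.2, south: 112.15, west: 207.94

Step 1: Calculate total weight = 214
Step 2: Calculate each region's proportion:
  east: 14/214 = 6.54% → 32.71
  north: 63/214 = 29.44% → 147.2
  south: 48/214 = 22.43% → 112.15
  west: 89/214 = 41.59% → 207.94
Step 3: Verify: sum of allocations ≈ 500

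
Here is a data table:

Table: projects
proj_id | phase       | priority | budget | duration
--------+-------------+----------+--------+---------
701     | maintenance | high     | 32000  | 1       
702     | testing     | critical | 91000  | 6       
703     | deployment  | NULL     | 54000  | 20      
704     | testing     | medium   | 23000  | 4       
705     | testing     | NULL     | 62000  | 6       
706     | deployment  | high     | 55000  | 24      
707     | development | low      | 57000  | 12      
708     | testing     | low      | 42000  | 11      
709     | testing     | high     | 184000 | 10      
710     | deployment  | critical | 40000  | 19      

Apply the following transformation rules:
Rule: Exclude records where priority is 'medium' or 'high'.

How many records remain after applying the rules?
6

Step 1: Count records to exclude
  - 1 (medium) + 3 (high) = 4 records
Step 2: Total records: 10
Step 3: Remaining = 10 - 4 = 6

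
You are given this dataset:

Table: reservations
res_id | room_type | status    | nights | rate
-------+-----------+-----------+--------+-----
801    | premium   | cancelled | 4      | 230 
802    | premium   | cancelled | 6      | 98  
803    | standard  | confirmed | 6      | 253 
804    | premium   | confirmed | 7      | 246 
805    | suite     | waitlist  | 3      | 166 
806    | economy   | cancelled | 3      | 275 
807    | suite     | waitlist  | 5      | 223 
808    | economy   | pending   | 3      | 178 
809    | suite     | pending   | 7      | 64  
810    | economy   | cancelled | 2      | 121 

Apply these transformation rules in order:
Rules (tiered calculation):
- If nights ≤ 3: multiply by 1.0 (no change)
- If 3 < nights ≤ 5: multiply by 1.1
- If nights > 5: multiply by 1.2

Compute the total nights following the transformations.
52.1

Step 1: Tier 1 (nights ≤ 3): 4 records, sum = 11 × 1.0 = 11.0
Step 2: Tier 2 (3 < nights ≤ 5): 2 records, sum = 9 × 1.1 = 9.9
Step 3: Tier 3 (nights > 5): 4 records, sum = 26 × 1.2 = 31.2
Step 4: Final sum = 11.0 + 9.9 + 31.2 = 52.1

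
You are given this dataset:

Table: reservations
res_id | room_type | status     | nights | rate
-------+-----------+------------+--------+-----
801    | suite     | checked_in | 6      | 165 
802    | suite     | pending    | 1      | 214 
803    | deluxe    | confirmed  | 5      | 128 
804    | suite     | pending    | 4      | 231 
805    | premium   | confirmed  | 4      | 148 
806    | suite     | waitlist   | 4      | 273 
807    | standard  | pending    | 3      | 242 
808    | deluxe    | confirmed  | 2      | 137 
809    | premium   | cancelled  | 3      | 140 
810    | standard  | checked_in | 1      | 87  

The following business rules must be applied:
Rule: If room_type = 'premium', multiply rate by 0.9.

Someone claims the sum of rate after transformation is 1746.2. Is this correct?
No, the correct result is 1736.2.

Step 1: Calculate the correct sum after transformation
Step 2: Apply multiplier 0.9 to records where room_type = 'premium'
Step 3: Correct result = 1736.2
Step 4: Claimed result = 1746.2
Step 5: 1736.2 ≠ 1746.2
Conclusion: The claimed result is incorrect. The correct answer is 1736.2.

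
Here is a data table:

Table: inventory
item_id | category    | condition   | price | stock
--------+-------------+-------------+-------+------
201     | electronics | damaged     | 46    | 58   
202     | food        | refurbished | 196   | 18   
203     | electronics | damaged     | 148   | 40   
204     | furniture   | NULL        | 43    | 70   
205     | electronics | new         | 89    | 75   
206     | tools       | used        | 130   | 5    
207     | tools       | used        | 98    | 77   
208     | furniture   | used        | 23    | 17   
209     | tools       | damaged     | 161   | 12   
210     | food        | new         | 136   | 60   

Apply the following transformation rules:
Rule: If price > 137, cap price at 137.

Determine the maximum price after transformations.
137

Step 1: Original maximum price = 196
Step 2: Apply cap at 137
Step 3: 3 records had price > 137 and were capped
Step 4: Maximum after transformation = 137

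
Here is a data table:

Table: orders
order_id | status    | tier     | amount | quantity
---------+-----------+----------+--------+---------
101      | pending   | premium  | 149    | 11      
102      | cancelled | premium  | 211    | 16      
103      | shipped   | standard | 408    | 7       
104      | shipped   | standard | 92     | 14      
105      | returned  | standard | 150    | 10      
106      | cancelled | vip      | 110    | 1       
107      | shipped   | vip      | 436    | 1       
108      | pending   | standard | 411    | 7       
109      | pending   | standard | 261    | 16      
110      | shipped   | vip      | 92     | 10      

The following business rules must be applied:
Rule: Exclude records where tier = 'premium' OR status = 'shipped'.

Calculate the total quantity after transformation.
34

Step 1: Find records where tier = 'premium' OR status = 'shipped'
Step 2: 6 records match, summing to 59
Step 3: Original sum: 93
Step 4: Remaining sum = 93 - 59 = 34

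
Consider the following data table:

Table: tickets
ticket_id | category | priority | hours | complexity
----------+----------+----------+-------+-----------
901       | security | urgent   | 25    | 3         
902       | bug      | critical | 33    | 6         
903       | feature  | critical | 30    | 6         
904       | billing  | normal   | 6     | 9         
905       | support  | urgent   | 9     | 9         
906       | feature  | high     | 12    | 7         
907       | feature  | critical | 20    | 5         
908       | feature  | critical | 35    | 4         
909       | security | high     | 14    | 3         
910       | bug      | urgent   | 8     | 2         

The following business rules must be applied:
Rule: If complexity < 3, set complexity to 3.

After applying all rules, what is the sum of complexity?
55

Step 1: 1 records have complexity < 3
Step 2: These records originally summed to 2
Step 3: After setting to minimum: 1 × 3 = 3
Step 4: Unaffected records sum: 52
Step 5: Final sum = 3 + 52 = 55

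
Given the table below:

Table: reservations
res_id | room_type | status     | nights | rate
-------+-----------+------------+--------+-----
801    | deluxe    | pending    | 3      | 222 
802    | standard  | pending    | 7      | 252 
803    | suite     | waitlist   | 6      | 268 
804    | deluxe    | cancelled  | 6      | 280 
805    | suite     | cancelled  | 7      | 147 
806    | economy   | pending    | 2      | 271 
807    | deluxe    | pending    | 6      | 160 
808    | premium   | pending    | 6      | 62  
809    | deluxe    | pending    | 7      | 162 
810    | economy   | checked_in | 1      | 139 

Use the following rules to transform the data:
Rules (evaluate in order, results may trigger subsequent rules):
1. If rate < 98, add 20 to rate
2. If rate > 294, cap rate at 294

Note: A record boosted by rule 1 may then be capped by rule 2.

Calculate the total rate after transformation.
1983

Step 1: Apply rule 1 to records with rate < 98
  - 1 records get bonus of 20
  - Of these, 0 records then exceed 294 and get capped
Step 2: Apply rule 2 to records with rate > 294
  - 0 records (original) are capped
Step 3: Calculate final sum = 1983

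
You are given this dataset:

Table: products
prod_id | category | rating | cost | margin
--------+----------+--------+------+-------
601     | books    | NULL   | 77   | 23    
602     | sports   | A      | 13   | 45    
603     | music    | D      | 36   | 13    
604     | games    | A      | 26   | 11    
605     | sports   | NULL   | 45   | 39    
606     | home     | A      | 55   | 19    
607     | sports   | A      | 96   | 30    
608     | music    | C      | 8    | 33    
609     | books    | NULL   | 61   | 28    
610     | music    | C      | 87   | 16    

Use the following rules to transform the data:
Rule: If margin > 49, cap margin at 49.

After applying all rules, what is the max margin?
45

Step 1: Original maximum margin = 45
Step 2: Check cap of 49 against maximum
Step 3: No records exceed the cap (max 45 <= cap 49), so no capping applies
Step 4: Maximum after transformation = 45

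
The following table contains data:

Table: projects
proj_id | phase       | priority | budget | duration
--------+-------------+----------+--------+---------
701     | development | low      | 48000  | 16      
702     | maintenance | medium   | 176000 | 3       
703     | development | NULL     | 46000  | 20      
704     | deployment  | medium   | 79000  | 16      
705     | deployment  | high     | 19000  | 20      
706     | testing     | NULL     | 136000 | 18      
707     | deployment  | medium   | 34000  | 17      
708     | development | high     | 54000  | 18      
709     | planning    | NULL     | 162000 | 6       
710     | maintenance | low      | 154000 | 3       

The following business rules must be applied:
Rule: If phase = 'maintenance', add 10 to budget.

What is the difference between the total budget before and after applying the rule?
20

Step 1: Original sum of budget = 908000
Step 2: 2 records have phase = 'maintenance'
Step 3: Each affected record changes by 10
Step 4: Total change = 2 × 10 = 20
Step 5: New sum = 908000 + 20 = 908020
Step 6: Difference = |908020 - 908000| = 20
        (Sum increased by 20)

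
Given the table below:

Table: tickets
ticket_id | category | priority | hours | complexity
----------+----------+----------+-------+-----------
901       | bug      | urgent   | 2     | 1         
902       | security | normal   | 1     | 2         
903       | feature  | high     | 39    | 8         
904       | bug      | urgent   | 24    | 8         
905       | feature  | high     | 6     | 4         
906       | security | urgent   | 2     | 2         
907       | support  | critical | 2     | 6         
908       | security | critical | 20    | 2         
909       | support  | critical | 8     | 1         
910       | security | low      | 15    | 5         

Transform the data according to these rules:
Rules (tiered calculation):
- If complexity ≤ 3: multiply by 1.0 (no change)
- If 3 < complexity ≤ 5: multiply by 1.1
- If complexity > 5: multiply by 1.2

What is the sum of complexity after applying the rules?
44.3

Step 1: Tier 1 (complexity ≤ 3): 5 records, sum = 8 × 1.0 = 8.0
Step 2: Tier 2 (3 < complexity ≤ 5): 2 records, sum = 9 × 1.1 = 9.9
Step 3: Tier 3 (complexity > 5): 3 records, sum = 22 × 1.2 = 26.4
Step 4: Final sum = 8.0 + 9.9 + 26.4 = 44.3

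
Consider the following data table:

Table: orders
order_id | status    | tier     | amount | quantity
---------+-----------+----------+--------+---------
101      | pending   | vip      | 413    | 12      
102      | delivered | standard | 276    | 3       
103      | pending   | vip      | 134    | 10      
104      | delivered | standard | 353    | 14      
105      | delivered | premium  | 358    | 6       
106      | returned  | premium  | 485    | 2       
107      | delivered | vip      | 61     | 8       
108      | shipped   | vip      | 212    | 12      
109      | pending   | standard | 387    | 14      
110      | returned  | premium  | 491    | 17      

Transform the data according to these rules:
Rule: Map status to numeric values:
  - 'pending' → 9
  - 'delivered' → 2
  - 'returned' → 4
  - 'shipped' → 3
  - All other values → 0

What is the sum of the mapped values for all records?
46

Step 1: Apply mapping to each record
Step 2: Count by status:
  'pending': 3 records × 9 = 27
  'delivered': 4 records × 2 = 8
  'returned': 2 records × 4 = 8
  'shipped': 1 records × 3 = 3
Step 3: Sum all mapped values = 46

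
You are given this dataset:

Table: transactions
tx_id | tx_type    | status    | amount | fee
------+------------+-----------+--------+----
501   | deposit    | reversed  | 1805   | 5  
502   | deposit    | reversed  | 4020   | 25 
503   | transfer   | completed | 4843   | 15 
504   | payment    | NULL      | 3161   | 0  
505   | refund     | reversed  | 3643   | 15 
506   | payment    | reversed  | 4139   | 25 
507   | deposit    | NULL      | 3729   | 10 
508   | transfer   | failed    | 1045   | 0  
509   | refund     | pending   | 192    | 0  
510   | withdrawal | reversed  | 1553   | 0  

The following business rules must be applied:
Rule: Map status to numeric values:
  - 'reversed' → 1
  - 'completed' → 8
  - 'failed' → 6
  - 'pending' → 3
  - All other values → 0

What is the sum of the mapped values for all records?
22

Step 1: Apply mapping to each record
Step 2: Count by status:
  'reversed': 5 records × 1 = 5
  'completed': 1 records × 8 = 8
  'failed': 1 records × 6 = 6
  'pending': 1 records × 3 = 3
Step 3: Sum all mapped values = 22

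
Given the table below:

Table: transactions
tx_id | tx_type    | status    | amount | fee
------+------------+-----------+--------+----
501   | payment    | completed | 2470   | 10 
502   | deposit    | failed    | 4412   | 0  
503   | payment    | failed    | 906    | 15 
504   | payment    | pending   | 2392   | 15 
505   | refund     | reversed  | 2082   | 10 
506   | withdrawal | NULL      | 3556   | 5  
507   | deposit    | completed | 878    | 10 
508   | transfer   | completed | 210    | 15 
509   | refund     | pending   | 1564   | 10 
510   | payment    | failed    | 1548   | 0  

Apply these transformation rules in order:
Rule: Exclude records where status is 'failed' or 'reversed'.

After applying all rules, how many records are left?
6

Step 1: Count records to exclude
  - 3 (failed) + 1 (reversed) = 4 records
Step 2: Total records: 10
Step 3: Remaining = 10 - 4 = 6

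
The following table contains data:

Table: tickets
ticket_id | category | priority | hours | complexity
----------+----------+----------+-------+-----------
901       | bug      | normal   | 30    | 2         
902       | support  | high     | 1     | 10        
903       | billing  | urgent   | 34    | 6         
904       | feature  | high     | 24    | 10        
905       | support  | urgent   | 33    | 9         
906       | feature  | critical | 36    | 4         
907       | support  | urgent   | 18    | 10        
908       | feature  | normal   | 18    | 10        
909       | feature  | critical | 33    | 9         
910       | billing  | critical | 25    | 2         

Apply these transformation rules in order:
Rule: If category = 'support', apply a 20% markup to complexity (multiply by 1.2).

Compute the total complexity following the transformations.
77.8

Step 1: Records with category = 'support' have total complexity = 29
Step 2: Apply multiplier: 29 × 1.2 = 34.8
Step 3: Other records total: 43
Step 4: Final sum = 34.8 + 43 = 77.8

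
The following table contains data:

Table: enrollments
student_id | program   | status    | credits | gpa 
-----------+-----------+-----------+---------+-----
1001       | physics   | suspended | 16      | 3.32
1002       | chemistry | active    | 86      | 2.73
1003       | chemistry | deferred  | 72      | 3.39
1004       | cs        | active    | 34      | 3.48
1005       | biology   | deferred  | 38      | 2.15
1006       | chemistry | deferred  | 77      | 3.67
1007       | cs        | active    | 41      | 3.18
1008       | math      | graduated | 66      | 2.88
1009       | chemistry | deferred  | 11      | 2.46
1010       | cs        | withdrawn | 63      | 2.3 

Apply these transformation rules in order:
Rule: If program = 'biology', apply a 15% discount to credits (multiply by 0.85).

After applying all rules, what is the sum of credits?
498.3

Step 1: Records with program = 'biology' have total credits = 38
Step 2: Apply multiplier: 38 × 0.85 = 32.3
Step 3: Other records total: 466
Step 4: Final sum = 32.3 + 466 = 498.3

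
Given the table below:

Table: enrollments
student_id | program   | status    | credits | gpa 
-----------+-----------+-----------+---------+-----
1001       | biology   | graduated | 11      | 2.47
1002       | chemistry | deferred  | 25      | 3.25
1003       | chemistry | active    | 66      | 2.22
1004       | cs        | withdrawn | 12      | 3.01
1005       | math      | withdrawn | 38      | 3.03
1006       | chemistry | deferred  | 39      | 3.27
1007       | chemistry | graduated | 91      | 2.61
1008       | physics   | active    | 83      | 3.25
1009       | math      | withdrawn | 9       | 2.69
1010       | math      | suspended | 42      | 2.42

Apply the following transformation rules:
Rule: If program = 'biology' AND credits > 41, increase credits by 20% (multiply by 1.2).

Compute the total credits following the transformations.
416

Step 1: Find records where program = 'biology' AND credits > 41
Step 2: 0 records match, summing to 0
Step 3: After multiplier: 0 × 1.2 = 0.0
Step 4: Unaffected records sum: 416
Step 5: Final sum = 0.0 + 416 = 416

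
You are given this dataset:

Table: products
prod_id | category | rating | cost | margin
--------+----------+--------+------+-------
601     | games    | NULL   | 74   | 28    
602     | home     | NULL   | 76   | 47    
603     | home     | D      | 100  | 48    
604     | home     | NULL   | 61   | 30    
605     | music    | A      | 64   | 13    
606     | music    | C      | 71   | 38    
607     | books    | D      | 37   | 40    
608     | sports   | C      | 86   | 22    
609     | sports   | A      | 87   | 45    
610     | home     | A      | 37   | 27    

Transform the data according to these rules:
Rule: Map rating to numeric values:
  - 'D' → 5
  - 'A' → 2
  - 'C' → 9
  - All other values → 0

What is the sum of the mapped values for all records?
34

Step 1: Apply mapping to each record
Step 2: Count by status:
  'D': 2 records × 5 = 10
  'A': 3 records × 2 = 6
  'C': 2 records × 9 = 18
Step 3: Sum all mapped values = 34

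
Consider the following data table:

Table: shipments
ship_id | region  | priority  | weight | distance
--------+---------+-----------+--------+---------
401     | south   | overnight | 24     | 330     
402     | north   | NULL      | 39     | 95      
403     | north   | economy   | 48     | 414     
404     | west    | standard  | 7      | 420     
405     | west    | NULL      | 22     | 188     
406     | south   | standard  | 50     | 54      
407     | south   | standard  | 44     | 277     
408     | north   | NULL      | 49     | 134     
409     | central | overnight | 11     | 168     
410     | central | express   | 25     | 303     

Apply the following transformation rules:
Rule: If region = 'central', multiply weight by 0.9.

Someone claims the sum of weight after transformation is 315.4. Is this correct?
Yes, the result is correct.

Step 1: Calculate the correct sum after transformation
Step 2: Apply multiplier 0.9 to records where region = 'central'
Step 3: Correct result = 315.4
Step 4: Claimed result = 315.4
Step 5: 315.4 = 315.4 ✓
Conclusion: The claimed result is correct.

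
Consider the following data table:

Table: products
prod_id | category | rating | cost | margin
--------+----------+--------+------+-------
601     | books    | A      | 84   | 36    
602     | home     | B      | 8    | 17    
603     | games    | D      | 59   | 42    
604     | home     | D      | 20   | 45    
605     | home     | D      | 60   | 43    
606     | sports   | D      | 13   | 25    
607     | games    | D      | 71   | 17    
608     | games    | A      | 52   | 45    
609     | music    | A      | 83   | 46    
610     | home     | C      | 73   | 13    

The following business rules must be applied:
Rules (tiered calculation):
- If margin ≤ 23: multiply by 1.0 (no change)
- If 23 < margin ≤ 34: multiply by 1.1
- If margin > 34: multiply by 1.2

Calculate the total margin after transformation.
382.9

Step 1: Tier 1 (margin ≤ 23): 3 records, sum = 47 × 1.0 = 47.0
Step 2: Tier 2 (23 < margin ≤ 34): 1 records, sum = 25 × 1.1 = 27.5
Step 3: Tier 3 (margin > 34): 6 records, sum = 257 × 1.2 = 308.4
Step 4: Final sum = 47.0 + 27.5 + 308.4 = 382.9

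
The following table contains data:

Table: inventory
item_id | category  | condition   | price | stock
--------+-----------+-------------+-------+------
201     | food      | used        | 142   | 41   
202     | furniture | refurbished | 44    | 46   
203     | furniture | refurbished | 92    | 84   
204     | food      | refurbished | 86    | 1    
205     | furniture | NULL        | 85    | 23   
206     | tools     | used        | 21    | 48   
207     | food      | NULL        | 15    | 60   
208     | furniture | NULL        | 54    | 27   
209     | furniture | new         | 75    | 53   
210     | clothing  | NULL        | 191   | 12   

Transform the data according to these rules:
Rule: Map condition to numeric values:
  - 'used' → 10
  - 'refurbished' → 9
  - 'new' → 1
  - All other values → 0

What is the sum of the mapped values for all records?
48

Step 1: Apply mapping to each record
Step 2: Count by status:
  'used': 2 records × 10 = 20
  'refurbished': 3 records × 9 = 27
  'new': 1 records × 1 = 1
Step 3: Sum all mapped values = 48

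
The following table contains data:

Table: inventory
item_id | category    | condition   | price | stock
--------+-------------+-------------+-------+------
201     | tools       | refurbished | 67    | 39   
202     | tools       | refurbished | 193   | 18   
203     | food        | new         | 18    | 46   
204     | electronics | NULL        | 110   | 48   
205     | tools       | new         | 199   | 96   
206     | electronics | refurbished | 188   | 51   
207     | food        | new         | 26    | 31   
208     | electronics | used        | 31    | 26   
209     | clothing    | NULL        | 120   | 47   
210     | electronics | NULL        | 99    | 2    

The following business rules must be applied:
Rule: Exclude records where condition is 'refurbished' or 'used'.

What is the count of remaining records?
6

Step 1: Count records to exclude
  - 3 (refurbished) + 1 (used) = 4 records
Step 2: Total records: 10
Step 3: Remaining = 10 - 4 = 6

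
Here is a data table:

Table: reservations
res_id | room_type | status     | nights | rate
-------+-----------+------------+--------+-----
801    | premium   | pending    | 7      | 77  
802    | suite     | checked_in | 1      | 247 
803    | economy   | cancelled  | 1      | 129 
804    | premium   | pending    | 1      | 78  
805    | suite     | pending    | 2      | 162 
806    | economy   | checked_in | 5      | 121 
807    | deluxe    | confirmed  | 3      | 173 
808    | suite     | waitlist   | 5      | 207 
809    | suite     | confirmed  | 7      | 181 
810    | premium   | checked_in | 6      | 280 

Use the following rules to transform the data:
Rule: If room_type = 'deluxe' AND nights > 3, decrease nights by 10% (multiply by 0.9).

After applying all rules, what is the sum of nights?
38

Step 1: Find records where room_type = 'deluxe' AND nights > 3
Step 2: 0 records match, summing to 0
Step 3: After multiplier: 0 × 0.9 = 0.0
Step 4: Unaffected records sum: 38
Step 5: Final sum = 0.0 + 38 = 38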